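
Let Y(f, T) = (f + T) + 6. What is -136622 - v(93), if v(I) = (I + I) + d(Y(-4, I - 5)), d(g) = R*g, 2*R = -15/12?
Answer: -547007/4 ≈ -1.3675e+5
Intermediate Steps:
Y(f, T) = 6 + T + f (Y(f, T) = (T + f) + 6 = 6 + T + f)
R = -5/8 (R = (-15/12)/2 = (-15*1/12)/2 = (1/2)*(-5/4) = -5/8 ≈ -0.62500)
d(g) = -5*g/8
v(I) = 15/8 + 11*I/8 (v(I) = (I + I) - 5*(6 + (I - 5) - 4)/8 = 2*I - 5*(6 + (-5 + I) - 4)/8 = 2*I - 5*(-3 + I)/8 = 2*I + (15/8 - 5*I/8) = 15/8 + 11*I/8)
-136622 - v(93) = -136622 - (15/8 + (11/8)*93) = -136622 - (15/8 + 1023/8) = -136622 - 1*519/4 = -136622 - 519/4 = -547007/4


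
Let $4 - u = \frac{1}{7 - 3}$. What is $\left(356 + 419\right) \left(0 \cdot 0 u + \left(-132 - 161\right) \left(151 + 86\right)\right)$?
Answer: $-53816775$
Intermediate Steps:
$u = \frac{15}{4}$ ($u = 4 - \frac{1}{7 - 3} = 4 - \frac{1}{4} = \frac{15}{4} \approx 3.75$)
$\left(356 + 419\right) \left(0 \cdot 0 u + \left(-132 - 161\right) \left(151 + 86\right)\right) = \left(356 + 419\right) \left(0 \cdot 0 \cdot \frac{15}{4} + \left(-132 - 161\right) \left(151 + 86\right)\right) = 775 \left(0 \cdot \frac{15}{4} - 69441\right) = 775 \left(0 - 69441\right) = 775 \left(-69441\right) = -53816775$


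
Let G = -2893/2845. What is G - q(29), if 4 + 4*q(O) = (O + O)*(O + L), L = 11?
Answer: -1650148/2845 ≈ -580.02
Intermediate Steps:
q(O) = -1 + O*(11 + O)/2 (q(O) = -1 + ((O + O)*(O + 11))/4 = -1 + ((2*O)*(11 + O))/4 = -1 + (2*O*(11 + O))/4 = -1 + O*(11 + O)/2)
G = -2893/2845 (G = -2893*1/2845 = -2893/2845 ≈ -1.0169)
G - q(29) = -2893/2845 - (-1 + (1/2)*29**2 + (11/2)*29) = -2893/2845 - (-1 + (1/2)*841 + 319/2) = -2893/2845 - (-1 + 841/2 + 319/2) = -2893/2845 - 1*579 = -2893/2845 - 579 = -1650148/2845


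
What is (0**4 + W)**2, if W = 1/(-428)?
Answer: 1/183184 ≈ 5.4590e-6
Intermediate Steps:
W = -1/428 ≈ -0.0023364
(0**4 + W)**2 = (0**4 - 1/428)**2 = (0 - 1/428)**2 = (-1/428)**2 = 1/183184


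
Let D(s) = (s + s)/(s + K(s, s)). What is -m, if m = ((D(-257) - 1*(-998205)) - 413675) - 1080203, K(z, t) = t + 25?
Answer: 242383583/489 ≈ 4.9567e+5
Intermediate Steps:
K(z, t) = 25 + t
D(s) = 2*s/(25 + 2*s) (D(s) = (s + s)/(s + (25 + s)) = (2*s)/(25 + 2*s) = 2*s/(25 + 2*s))
m = -242383583/489 (m = ((2*(-257)/(25 + 2*(-257)) - 1*(-998205)) - 413675) - 1080203 = ((2*(-257)/(25 - 514) + 998205) - 413675) - 1080203 = ((2*(-257)/(-489) + 998205) - 413675) - 1080203 = ((2*(-257)*(-1/489) + 998205) - 413675) - 1080203 = ((514/489 + 998205) - 413675) - 1080203 = (488122759/489 - 413675) - 1080203 = 285835684/489 - 1080203 = -242383583/489 ≈ -4.9567e+5)
-m = -1*(-242383583/489) = 242383583/489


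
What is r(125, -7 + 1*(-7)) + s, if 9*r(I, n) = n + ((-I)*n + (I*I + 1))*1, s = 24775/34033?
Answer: 591103921/306297 ≈ 1929.8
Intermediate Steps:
s = 24775/34033 (s = 24775*(1/34033) = 24775/34033 ≈ 0.72797)
r(I, n) = ⅑ + n/9 + I²/9 - I*n/9 (r(I, n) = (n + ((-I)*n + (I*I + 1))*1)/9 = (n + (-I*n + (I² + 1))*1)/9 = (n + (-I*n + (1 + I²))*1)/9 = (n + (1 + I² - I*n)*1)/9 = (n + (1 + I² - I*n))/9 = (1 + n + I² - I*n)/9 = ⅑ + n/9 + I²/9 - I*n/9)
r(125, -7 + 1*(-7)) + s = (⅑ + (-7 + 1*(-7))/9 + (⅑)*125² - ⅑*125*(-7 + 1*(-7))) + 24775/34033 = (⅑ + (-7 - 7)/9 + (⅑)*15625 - ⅑*125*(-7 - 7)) + 24775/34033 = (⅑ + (⅑)*(-14) + 15625/9 - ⅑*125*(-14)) + 24775/34033 = (⅑ - 14/9 + 15625/9 + 1750/9) + 24775/34033 = 17362/9 + 24775/34033 = 591103921/306297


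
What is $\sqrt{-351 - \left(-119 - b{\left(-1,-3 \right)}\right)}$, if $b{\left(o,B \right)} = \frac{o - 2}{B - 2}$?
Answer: $\frac{i \sqrt{5785}}{5} \approx 15.212 i$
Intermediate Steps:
$b{\left(o,B \right)} = \frac{-2 + o}{-2 + B}$
$\sqrt{-351 - \left(-119 - b{\left(-1,-3 \right)}\right)} = \sqrt{-351 + \left(\left(\frac{-2 - 1}{-2 - 3} + 8 \left(-5\right)\right) - -159\right)} = \sqrt{-351 + \left(\left(\frac{1}{-5} \left(-3\right) - 40\right) + 159\right)} = \sqrt{-351 + \left(\left(\left(- \frac{1}{5}\right) \left(-3\right) - 40\right) + 159\right)} = \sqrt{-351 + \left(\left(\frac{3}{5} - 40\right) + 159\right)} = \sqrt{-351 + \left(- \frac{197}{5} + 159\right)} = \sqrt{-351 + \frac{598}{5}} = \sqrt{- \frac{1157}{5}} = \frac{i \sqrt{5785}}{5}$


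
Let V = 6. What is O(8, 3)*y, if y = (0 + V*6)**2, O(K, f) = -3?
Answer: -3888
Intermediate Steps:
y = 1296 (y = (0 + 6*6)**2 = (0 + 36)**2 = 36**2 = 1296)
O(8, 3)*y = -3*1296 = -3888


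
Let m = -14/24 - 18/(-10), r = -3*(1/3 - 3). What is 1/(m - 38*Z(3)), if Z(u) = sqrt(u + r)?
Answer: -4380/57177071 - 136800*sqrt(11)/57177071 ≈ -0.0080118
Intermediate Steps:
r = 8 (r = -3*(1/3 - 3) = -3*(-8/3) = 8)
Z(u) = sqrt(8 + u) (Z(u) = sqrt(u + 8) = sqrt(8 + u))
m = 73/60 (m = -14*1/24 - 18*(-1/10) = -7/12 + 9/5 = 73/60 ≈ 1.2167)
1/(m - 38*Z(3)) = 1/(73/60 - 38*sqrt(8 + 3)) = 1/(73/60 - 38*sqrt(11))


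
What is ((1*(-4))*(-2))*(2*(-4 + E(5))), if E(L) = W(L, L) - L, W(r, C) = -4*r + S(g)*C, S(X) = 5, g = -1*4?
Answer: -64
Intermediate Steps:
g = -4
W(r, C) = -4*r + 5*C
E(L) = 0 (E(L) = (-4*L + 5*L) - L = L - L = 0)
((1*(-4))*(-2))*(2*(-4 + E(5))) = ((1*(-4))*(-2))*(2*(-4 + 0)) = (-4*(-2))*(2*(-4)) = 8*(-8) = -64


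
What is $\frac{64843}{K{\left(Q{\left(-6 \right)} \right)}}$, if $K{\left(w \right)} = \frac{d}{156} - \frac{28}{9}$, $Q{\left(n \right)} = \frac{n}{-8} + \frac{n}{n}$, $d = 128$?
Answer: $- \frac{7586631}{268} \approx -28308.0$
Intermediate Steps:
$Q{\left(n \right)} = 1 - \frac{n}{8}$ ($Q{\left(n \right)} = n \left(- \frac{1}{8}\right) + 1 = - \frac{n}{8} + 1 = 1 - \frac{n}{8}$)
$K{\left(w \right)} = - \frac{268}{117}$ ($K{\left(w \right)} = \frac{128}{156} - \frac{28}{9} = 128 \cdot \frac{1}{156} - \frac{28}{9} = \frac{32}{39} - \frac{28}{9} = - \frac{268}{117}$)
$\frac{64843}{K{\left(Q{\left(-6 \right)} \right)}} = \frac{64843}{- \frac{268}{117}} = 64843 \left(- \frac{117}{268}\right) = - \frac{7586631}{268}$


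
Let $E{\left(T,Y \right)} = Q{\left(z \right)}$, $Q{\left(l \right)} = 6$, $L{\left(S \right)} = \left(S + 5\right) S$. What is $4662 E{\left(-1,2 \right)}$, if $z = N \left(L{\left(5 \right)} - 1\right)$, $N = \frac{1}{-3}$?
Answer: $27972$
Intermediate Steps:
$N = - \frac{1}{3} \approx -0.33333$
$L{\left(S \right)} = S \left(5 + S\right)$ ($L{\left(S \right)} = \left(5 + S\right) S = S \left(5 + S\right)$)
$z = - \frac{49}{3}$ ($z = - \frac{5 \left(5 + 5\right) - 1}{3} = - \frac{5 \cdot 10 - 1}{3} = - \frac{50 - 1}{3} = \left(- \frac{1}{3}\right) 49 = - \frac{49}{3} \approx -16.333$)
$E{\left(T,Y \right)} = 6$
$4662 E{\left(-1,2 \right)} = 4662 \cdot 6 = 27972$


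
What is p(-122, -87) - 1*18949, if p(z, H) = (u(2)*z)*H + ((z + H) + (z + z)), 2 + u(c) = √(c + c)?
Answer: -19402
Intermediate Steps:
u(c) = -2 + √2*√c (u(c) = -2 + √(c + c) = -2 + √(2*c) = -2 + √2*√c)
p(z, H) = H + 3*z (p(z, H) = ((-2 + √2*√2)*z)*H + ((z + H) + (z + z)) = ((-2 + 2)*z)*H + ((H + z) + 2*z) = (0*z)*H + (H + 3*z) = 0*H + (H + 3*z) = 0 + (H + 3*z) = H + 3*z)
p(-122, -87) - 1*18949 = (-87 + 3*(-122)) - 1*18949 = (-87 - 366) - 18949 = -453 - 18949 = -19402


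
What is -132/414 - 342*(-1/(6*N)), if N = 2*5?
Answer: 3713/690 ≈ 5.3812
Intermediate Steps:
N = 10
-132/414 - 342*(-1/(6*N)) = -132/414 - 342/((10*(-2))*3) = -132*1/414 - 342/((-20*3)) = -22/69 - 342/(-60) = -22/69 - 342*(-1/60) = -22/69 + 57/10 = 3713/690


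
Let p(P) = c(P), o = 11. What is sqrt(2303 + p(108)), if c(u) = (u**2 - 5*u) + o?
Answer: sqrt(13438) ≈ 115.92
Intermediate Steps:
c(u) = 11 + u**2 - 5*u (c(u) = (u**2 - 5*u) + 11 = 11 + u**2 - 5*u)
p(P) = 11 + P**2 - 5*P
sqrt(2303 + p(108)) = sqrt(2303 + (11 + 108**2 - 5*108)) = sqrt(2303 + (11 + 11664 - 540)) = sqrt(2303 + 11135) = sqrt(13438)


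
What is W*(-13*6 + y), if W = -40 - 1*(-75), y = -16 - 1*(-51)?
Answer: -1505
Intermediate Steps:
y = 35 (y = -16 + 51 = 35)
W = 35 (W = -40 + 75 = 35)
W*(-13*6 + y) = 35*(-13*6 + 35) = 35*(-78 + 35) = 35*(-43) = -1505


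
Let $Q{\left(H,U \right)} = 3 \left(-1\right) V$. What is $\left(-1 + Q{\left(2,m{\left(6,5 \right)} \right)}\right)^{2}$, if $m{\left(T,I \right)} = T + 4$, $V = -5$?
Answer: $196$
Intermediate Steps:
$m{\left(T,I \right)} = 4 + T$
$Q{\left(H,U \right)} = 15$ ($Q{\left(H,U \right)} = 3 \left(-1\right) \left(-5\right) = \left(-3\right) \left(-5\right) = 15$)
$\left(-1 + Q{\left(2,m{\left(6,5 \right)} \right)}\right)^{2} = \left(-1 + 15\right)^{2} = 14^{2} = 196$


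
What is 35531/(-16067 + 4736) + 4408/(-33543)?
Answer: -137973709/42230637 ≈ -3.2671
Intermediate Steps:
35531/(-16067 + 4736) + 4408/(-33543) = 35531/(-11331) + 4408*(-1/33543) = 35531*(-1/11331) - 4408/33543 = -35531/11331 - 4408/33543 = -137973709/42230637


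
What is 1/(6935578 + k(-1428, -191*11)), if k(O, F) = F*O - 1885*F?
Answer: 1/13896191 ≈ 7.1962e-8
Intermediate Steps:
k(O, F) = -1885*F + F*O
1/(6935578 + k(-1428, -191*11)) = 1/(6935578 + (-191*11)*(-1885 - 1428)) = 1/(6935578 - 2101*(-3313)) = 1/(6935578 + 6960613) = 1/13896191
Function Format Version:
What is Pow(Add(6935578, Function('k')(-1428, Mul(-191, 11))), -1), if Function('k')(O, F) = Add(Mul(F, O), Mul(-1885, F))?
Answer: Rational(1, 13896191) ≈ 7.1962e-8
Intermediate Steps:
Function('k')(O, F) = Add(Mul(-1885, F), Mul(F, O))
Pow(Add(6935578, Function('k')(-1428, Mul(-191, 11))), -1) = Pow(Add(6935578, Mul(Mul(-191, 11), Add(-1885, -1428))), -1) = Pow(Add(6935578, Mul(-2101, -3313)), -1) = Pow(Add(6935578, 6960613), -1) = Pow(13896191, -1) = Rational(1, 13896191)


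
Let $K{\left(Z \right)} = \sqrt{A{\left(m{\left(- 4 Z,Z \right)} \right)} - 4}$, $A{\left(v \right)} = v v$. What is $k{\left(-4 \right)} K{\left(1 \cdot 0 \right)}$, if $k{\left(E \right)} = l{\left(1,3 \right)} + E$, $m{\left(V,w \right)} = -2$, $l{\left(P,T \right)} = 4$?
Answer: $0$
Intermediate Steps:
$A{\left(v \right)} = v^{2}$
$k{\left(E \right)} = 4 + E$
$K{\left(Z \right)} = 0$ ($K{\left(Z \right)} = \sqrt{\left(-2\right)^{2} - 4} = \sqrt{4 - 4} = \sqrt{0} = 0$)
$k{\left(-4 \right)} K{\left(1 \cdot 0 \right)} = \left(4 - 4\right) 0 = 0 \cdot 0 = 0$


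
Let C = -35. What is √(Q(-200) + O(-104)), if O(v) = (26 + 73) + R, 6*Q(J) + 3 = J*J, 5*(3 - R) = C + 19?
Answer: √6094230/30 ≈ 82.288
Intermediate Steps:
R = 31/5 (R = 3 - (-35 + 19)/5 = 3 - ⅕*(-16) = 3 + 16/5 = 31/5 ≈ 6.2000)
Q(J) = -½ + J²/6 (Q(J) = -½ + (J*J)/6 = -½ + J²/6)
O(v) = 526/5 (O(v) = (26 + 73) + 31/5 = 99 + 31/5 = 526/5)
√(Q(-200) + O(-104)) = √((-½ + (⅙)*(-200)²) + 526/5) = √((-½ + (⅙)*40000) + 526/5) = √((-½ + 20000/3) + 526/5) = √(39997/6 + 526/5) = √(203141/30) = √6094230/30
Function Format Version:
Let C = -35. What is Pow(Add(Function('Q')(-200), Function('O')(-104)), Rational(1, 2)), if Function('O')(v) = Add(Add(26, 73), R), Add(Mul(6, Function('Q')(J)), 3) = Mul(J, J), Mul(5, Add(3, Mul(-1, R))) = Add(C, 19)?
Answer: Mul(Rational(1, 30), Pow(6094230, Rational(1, 2))) ≈ 82.288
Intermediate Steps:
R = Rational(31, 5) (R = Add(3, Mul(Rational(-1, 5), Add(-35, 19))) = Add(3, Mul(Rational(-1, 5), -16)) = Add(3, Rational(16, 5)) = Rational(31, 5) ≈ 6.2000)
Function('Q')(J) = Add(Rational(-1, 2), Mul(Rational(1, 6), Pow(J, 2))) (Function('Q')(J) = Add(Rational(-1, 2), Mul(Rational(1, 6), Mul(J, J))) = Add(Rational(-1, 2), Mul(Rational(1, 6), Pow(J, 2))))
Function('O')(v) = Rational(526, 5) (Function('O')(v) = Add(Add(26, 73), Rational(31, 5)) = Add(99, Rational(31, 5)) = Rational(526, 5))
Pow(Add(Function('Q')(-200), Function('O')(-104)), Rational(1, 2)) = Pow(Add(Add(Rational(-1, 2), Mul(Rational(1, 6), Pow(-200, 2))), Rational(526, 5)), Rational(1, 2)) = Pow(Add(Add(Rational(-1, 2), Mul(Rational(1, 6), 40000)), Rational(526, 5)), Rational(1, 2)) = Pow(Add(Add(Rational(-1, 2), Rational(20000, 3)), Rational(526, 5)), Rational(1, 2)) = Pow(Add(Rational(39997, 6), Rational(526, 5)), Rational(1, 2)) = Pow(Rational(203141, 30), Rational(1, 2)) = Mul(Rational(1, 30), Pow(6094230, Rational(1, 2)))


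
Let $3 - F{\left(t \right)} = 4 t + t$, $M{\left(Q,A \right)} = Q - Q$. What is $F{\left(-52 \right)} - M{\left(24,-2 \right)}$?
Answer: $263$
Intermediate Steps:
$M{\left(Q,A \right)} = 0$
$F{\left(t \right)} = 3 - 5 t$ ($F{\left(t \right)} = 3 - \left(4 t + t\right) = 3 - 5 t$)
$F{\left(-52 \right)} - M{\left(24,-2 \right)} = \left(3 - -260\right) - 0 = \left(3 + 260\right) + 0 = 263 + 0 = 263$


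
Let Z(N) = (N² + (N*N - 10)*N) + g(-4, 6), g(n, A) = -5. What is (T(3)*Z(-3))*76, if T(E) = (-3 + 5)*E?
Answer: 3192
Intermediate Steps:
T(E) = 2*E
Z(N) = -5 + N² + N*(-10 + N²) (Z(N) = (N² + (N*N - 10)*N) - 5 = (N² + (N² - 10)*N) - 5 = (N² + (-10 + N²)*N) - 5 = (N² + N*(-10 + N²)) - 5 = -5 + N² + N*(-10 + N²))
(T(3)*Z(-3))*76 = ((2*3)*(-5 + (-3)² + (-3)³ - 10*(-3)))*76 = (6*(-5 + 9 - 27 + 30))*76 = (6*7)*76 = 42*76 = 3192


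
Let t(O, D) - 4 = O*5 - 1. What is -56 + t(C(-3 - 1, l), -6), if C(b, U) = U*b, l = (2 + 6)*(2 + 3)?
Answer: -853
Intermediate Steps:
l = 40 (l = 8*5 = 40)
t(O, D) = 3 + 5*O (t(O, D) = 4 + (O*5 - 1) = 4 + (5*O - 1) = 4 + (-1 + 5*O) = 3 + 5*O)
-56 + t(C(-3 - 1, l), -6) = -56 + (3 + 5*(40*(-3 - 1))) = -56 + (3 + 5*(40*(-4))) = -56 + (3 + 5*(-160)) = -56 + (3 - 800) = -56 - 797 = -853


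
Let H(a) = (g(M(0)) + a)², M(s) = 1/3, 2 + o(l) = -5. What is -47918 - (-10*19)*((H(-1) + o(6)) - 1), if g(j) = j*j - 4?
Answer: -3636638/81 ≈ -44897.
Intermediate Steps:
o(l) = -7 (o(l) = -2 - 5 = -7)
M(s) = ⅓
g(j) = -4 + j² (g(j) = j² - 4 = -4 + j²)
H(a) = (-35/9 + a)² (H(a) = ((-4 + (⅓)²) + a)² = ((-4 + ⅑) + a)² = (-35/9 + a)²)
-47918 - (-10*19)*((H(-1) + o(6)) - 1) = -47918 - (-10*19)*(((-35 + 9*(-1))²/81 - 7) - 1) = -47918 - (-190)*(((-35 - 9)²/81 - 7) - 1) = -47918 - (-190)*(((1/81)*(-44)² - 7) - 1) = -47918 - (-190)*(((1/81)*1936 - 7) - 1) = -47918 - (-190)*((1936/81 - 7) - 1) = -47918 - (-190)*(1369/81 - 1) = -47918 - (-190)*1288/81 = -47918 - 1*(-244720/81) = -47918 + 244720/81 = -3636638/81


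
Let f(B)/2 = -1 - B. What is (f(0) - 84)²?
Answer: 7396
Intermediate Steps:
f(B) = -2 - 2*B (f(B) = 2*(-1 - B) = -2 - 2*B)
(f(0) - 84)² = ((-2 - 2*0) - 84)² = ((-2 + 0) - 84)² = (-2 - 84)² = (-86)² = 7396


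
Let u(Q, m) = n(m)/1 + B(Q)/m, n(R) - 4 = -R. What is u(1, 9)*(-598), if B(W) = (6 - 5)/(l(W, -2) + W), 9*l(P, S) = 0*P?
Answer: 26312/9 ≈ 2923.6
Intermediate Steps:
l(P, S) = 0 (l(P, S) = (0*P)/9 = (1/9)*0 = 0)
n(R) = 4 - R
B(W) = 1/W (B(W) = (6 - 5)/(0 + W) = 1/W)
u(Q, m) = 4 - m + 1/(Q*m) (u(Q, m) = (4 - m)/1 + 1/(Q*m) = (4 - m)*1 + 1/(Q*m) = (4 - m) + 1/(Q*m) = 4 - m + 1/(Q*m))
u(1, 9)*(-598) = (4 - 1*9 + 1/(1*9))*(-598) = (4 - 9 + 1*(1/9))*(-598) = (4 - 9 + 1/9)*(-598) = -44/9*(-598) = 26312/9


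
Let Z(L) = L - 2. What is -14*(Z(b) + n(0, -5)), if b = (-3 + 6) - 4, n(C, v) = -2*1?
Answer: 70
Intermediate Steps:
n(C, v) = -2
b = -1 (b = 3 - 4 = -1)
Z(L) = -2 + L
-14*(Z(b) + n(0, -5)) = -14*((-2 - 1) - 2) = -14*(-3 - 2) = -14*(-5) = 70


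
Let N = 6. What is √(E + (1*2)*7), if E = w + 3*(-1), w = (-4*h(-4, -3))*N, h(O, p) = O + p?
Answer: √179 ≈ 13.379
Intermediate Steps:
w = 168 (w = -4*(-4 - 3)*6 = -4*(-7)*6 = 28*6 = 168)
E = 165 (E = 168 + 3*(-1) = 168 - 3 = 165)
√(E + (1*2)*7) = √(165 + (1*2)*7) = √(165 + 2*7) = √(165 + 14) = √179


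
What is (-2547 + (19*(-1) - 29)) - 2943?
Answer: -5538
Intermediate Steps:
(-2547 + (19*(-1) - 29)) - 2943 = (-2547 + (-19 - 29)) - 2943 = (-2547 - 48) - 2943 = -2595 - 2943 = -5538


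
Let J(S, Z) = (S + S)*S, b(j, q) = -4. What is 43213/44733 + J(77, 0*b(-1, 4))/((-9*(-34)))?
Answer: 90611182/2281383 ≈ 39.718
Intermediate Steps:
J(S, Z) = 2*S**2 (J(S, Z) = (2*S)*S = 2*S**2)
43213/44733 + J(77, 0*b(-1, 4))/((-9*(-34))) = 43213/44733 + (2*77**2)/((-9*(-34))) = 43213*(1/44733) + (2*5929)/306 = 43213/44733 + 11858*(1/306) = 43213/44733 + 5929/153 = 90611182/2281383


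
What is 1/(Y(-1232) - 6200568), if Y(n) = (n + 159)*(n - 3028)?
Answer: -1/1629588 ≈ -6.1365e-7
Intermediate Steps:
Y(n) = (-3028 + n)*(159 + n) (Y(n) = (159 + n)*(-3028 + n) = (-3028 + n)*(159 + n))
1/(Y(-1232) - 6200568) = 1/((-481452 + (-1232)² - 2869*(-1232)) - 6200568) = 1/((-481452 + 1517824 + 3534608) - 6200568) = 1/(4570980 - 6200568) = 1/(-1629588) = -1/1629588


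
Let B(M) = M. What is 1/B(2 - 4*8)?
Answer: -1/30 ≈ -0.033333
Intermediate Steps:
1/B(2 - 4*8) = 1/(2 - 4*8) = 1/(2 - 32) = 1/(-30) = -1/30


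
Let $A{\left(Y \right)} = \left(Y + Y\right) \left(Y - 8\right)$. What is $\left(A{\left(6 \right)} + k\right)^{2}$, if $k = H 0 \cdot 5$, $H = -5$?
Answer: $576$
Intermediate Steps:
$A{\left(Y \right)} = 2 Y \left(-8 + Y\right)$
$k = 0$ ($k = \left(-5\right) 0 \cdot 5 = 0 \cdot 5 = 0$)
$\left(A{\left(6 \right)} + k\right)^{2} = \left(2 \cdot 6 \left(-8 + 6\right) + 0\right)^{2} = \left(2 \cdot 6 \left(-2\right) + 0\right)^{2} = \left(-24 + 0\right)^{2} = \left(-24\right)^{2} = 576$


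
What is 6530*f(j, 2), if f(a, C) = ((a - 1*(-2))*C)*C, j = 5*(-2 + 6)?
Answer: 574640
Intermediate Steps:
j = 20 (j = 5*4 = 20)
f(a, C) = C²*(2 + a) (f(a, C) = ((a + 2)*C)*C = ((2 + a)*C)*C = (C*(2 + a))*C = C²*(2 + a))
6530*f(j, 2) = 6530*(2²*(2 + 20)) = 6530*(4*22) = 6530*88 = 574640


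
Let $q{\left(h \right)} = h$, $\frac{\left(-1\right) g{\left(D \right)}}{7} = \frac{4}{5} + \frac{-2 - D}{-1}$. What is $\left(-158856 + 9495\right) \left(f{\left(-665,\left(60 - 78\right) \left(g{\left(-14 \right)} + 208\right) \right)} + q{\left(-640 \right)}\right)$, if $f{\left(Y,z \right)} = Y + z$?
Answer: $\frac{4824509661}{5} \approx 9.649 \cdot 10^{8}$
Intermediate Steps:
$g{\left(D \right)} = - \frac{98}{5} - 7 D$ ($g{\left(D \right)} = - 7 \left(\frac{4}{5} + \frac{-2 - D}{-1}\right) = - 7 \left(4 \cdot \frac{1}{5} + \left(-2 - D\right) \left(-1\right)\right) = - 7 \left(\frac{4}{5} + \left(2 + D\right)\right) = - 7 \left(\frac{14}{5} + D\right) = - \frac{98}{5} - 7 D$)
$\left(-158856 + 9495\right) \left(f{\left(-665,\left(60 - 78\right) \left(g{\left(-14 \right)} + 208\right) \right)} + q{\left(-640 \right)}\right) = \left(-158856 + 9495\right) \left(\left(-665 + \left(60 - 78\right) \left(\left(- \frac{98}{5} - -98\right) + 208\right)\right) - 640\right) = - 149361 \left(\left(-665 - 18 \left(\left(- \frac{98}{5} + 98\right) + 208\right)\right) - 640\right) = - 149361 \left(\left(-665 - 18 \left(\frac{392}{5} + 208\right)\right) - 640\right) = - 149361 \left(\left(-665 - \frac{25776}{5}\right) - 640\right) = - 149361 \left(- \frac{29101}{5} - 640\right) = \left(-149361\right) \left(- \frac{32301}{5}\right) = \frac{4824509661}{5}$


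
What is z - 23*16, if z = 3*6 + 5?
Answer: -345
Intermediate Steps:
z = 23 (z = 18 + 5 = 23)
z - 23*16 = 23 - 23*16 = 23 - 368 = -345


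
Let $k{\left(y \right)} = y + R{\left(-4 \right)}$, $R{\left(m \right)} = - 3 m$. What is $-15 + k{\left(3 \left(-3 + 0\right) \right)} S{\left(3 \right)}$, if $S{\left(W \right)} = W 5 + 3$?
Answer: $39$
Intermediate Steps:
$k{\left(y \right)} = 12 + y$ ($k{\left(y \right)} = y - -12 = y + 12 = 12 + y$)
$S{\left(W \right)} = 3 + 5 W$ ($S{\left(W \right)} = 5 W + 3 = 3 + 5 W$)
$-15 + k{\left(3 \left(-3 + 0\right) \right)} S{\left(3 \right)} = -15 + \left(12 + 3 \left(-3 + 0\right)\right) \left(3 + 5 \cdot 3\right) = -15 + \left(12 + 3 \left(-3\right)\right) \left(3 + 15\right) = -15 + \left(12 - 9\right) 18 = -15 + 3 \cdot 18 = -15 + 54 = 39$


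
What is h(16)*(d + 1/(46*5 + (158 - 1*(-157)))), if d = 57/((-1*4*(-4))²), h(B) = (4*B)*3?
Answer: 93963/2180 ≈ 43.102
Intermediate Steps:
h(B) = 12*B
d = 57/256 (d = 57/((-4*(-4))²) = 57/(16²) = 57/256 ≈ 0.22266)
h(16)*(d + 1/(46*5 + (158 - 1*(-157)))) = (12*16)*(57/256 + 1/(46*5 + (158 - 1*(-157)))) = 192*(57/256 + 1/(230 + (158 + 157))) = 192*(57/256 + 1/(230 + 315)) = 192*(57/256 + 1/545) = 192*(31321/139520) = 93963/2180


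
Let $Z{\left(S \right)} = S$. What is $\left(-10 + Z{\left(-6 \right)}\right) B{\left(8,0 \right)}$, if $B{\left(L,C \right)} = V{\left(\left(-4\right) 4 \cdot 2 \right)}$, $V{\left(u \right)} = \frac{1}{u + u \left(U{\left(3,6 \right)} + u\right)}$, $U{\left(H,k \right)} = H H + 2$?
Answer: $- \frac{1}{40} \approx -0.025$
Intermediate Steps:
$U{\left(H,k \right)} = 2 + H^{2}$ ($U{\left(H,k \right)} = H^{2} + 2 = 2 + H^{2}$)
$V{\left(u \right)} = \frac{1}{u + u \left(11 + u\right)}$ ($V{\left(u \right)} = \frac{1}{u + u \left(\left(2 + 3^{2}\right) + u\right)} = \frac{1}{u + u \left(\left(2 + 9\right) + u\right)} = \frac{1}{u + u \left(11 + u\right)}$)
$B{\left(L,C \right)} = \frac{1}{640}$ ($B{\left(L,C \right)} = \frac{1}{\left(-4\right) 4 \cdot 2 \left(12 + \left(-4\right) 4 \cdot 2\right)} = \frac{1}{\left(-16\right) 2 \left(12 - 32\right)} = \frac{1}{\left(-32\right) \left(12 - 32\right)} = - \frac{1}{32 \left(-20\right)} = \left(- \frac{1}{32}\right) \left(- \frac{1}{20}\right) = \frac{1}{640}$)
$\left(-10 + Z{\left(-6 \right)}\right) B{\left(8,0 \right)} = \left(-10 - 6\right) \frac{1}{640} = \left(-16\right) \frac{1}{640} = - \frac{1}{40}$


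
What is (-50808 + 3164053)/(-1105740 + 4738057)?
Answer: 3113245/3632317 ≈ 0.85710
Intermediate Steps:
(-50808 + 3164053)/(-1105740 + 4738057) = 3113245/3632317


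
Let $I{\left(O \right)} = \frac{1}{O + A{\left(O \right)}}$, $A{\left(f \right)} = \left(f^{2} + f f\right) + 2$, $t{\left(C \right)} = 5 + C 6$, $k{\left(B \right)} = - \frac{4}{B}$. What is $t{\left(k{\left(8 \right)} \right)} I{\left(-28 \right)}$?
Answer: $\frac{1}{771} \approx 0.001297$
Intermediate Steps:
$t{\left(C \right)} = 5 + 6 C$
$A{\left(f \right)} = 2 + 2 f^{2}$ ($A{\left(f \right)} = \left(f^{2} + f^{2}\right) + 2 = 2 f^{2} + 2 = 2 + 2 f^{2}$)
$I{\left(O \right)} = \frac{1}{2 + O + 2 O^{2}}$ ($I{\left(O \right)} = \frac{1}{O + \left(2 + 2 O^{2}\right)} = \frac{1}{2 + O + 2 O^{2}}$)
$t{\left(k{\left(8 \right)} \right)} I{\left(-28 \right)} = \frac{5 + 6 \left(- \frac{4}{8}\right)}{2 - 28 + 2 \left(-28\right)^{2}} = \frac{5 + 6 \left(\left(-4\right) \frac{1}{8}\right)}{2 - 28 + 2 \cdot 784} = \frac{5 + 6 \left(- \frac{1}{2}\right)}{2 - 28 + 1568} = \frac{5 - 3}{1542} = 2 \cdot \frac{1}{1542} = \frac{1}{771}$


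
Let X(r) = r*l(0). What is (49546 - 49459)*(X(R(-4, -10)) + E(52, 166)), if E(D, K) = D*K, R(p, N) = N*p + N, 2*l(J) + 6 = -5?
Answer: 736629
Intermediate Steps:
l(J) = -11/2 (l(J) = -3 + (1/2)*(-5) = -3 - 5/2 = -11/2)
R(p, N) = N + N*p
X(r) = -11*r/2 (X(r) = r*(-11/2) = -11*r/2)
(49546 - 49459)*(X(R(-4, -10)) + E(52, 166)) = (49546 - 49459)*(-(-55)*(1 - 4) + 52*166) = 87*(-(-55)*(-3) + 8632) = 87*(-11/2*30 + 8632) = 87*(-165 + 8632) = 87*8467 = 736629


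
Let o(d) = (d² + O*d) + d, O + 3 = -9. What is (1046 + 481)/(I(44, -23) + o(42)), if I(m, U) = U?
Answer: 1527/1279 ≈ 1.1939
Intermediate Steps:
O = -12 (O = -3 - 9 = -12)
o(d) = d² - 11*d (o(d) = (d² - 12*d) + d = d² - 11*d)
(1046 + 481)/(I(44, -23) + o(42)) = (1046 + 481)/(-23 + 42*(-11 + 42)) = 1527/(-23 + 42*31) = 1527/(-23 + 1302) = 1527/1279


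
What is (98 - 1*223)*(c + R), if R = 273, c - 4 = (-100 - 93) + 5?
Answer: -11125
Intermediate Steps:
c = -184 (c = 4 + ((-100 - 93) + 5) = 4 + (-193 + 5) = 4 - 188 = -184)
(98 - 1*223)*(c + R) = (98 - 1*223)*(-184 + 273) = (98 - 223)*89 = -125*89 = -11125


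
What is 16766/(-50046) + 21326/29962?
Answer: 141234526/374869563 ≈ 0.37676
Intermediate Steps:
16766/(-50046) + 21326/29962 = 16766*(-1/50046) + 21326*(1/29962) = -8383/25023 + 10663/14981 = 141234526/374869563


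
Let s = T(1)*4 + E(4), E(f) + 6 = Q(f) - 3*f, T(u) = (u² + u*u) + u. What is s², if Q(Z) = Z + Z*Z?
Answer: 196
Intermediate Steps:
Q(Z) = Z + Z²
T(u) = u + 2*u² (T(u) = (u² + u²) + u = 2*u² + u = u + 2*u²)
E(f) = -6 - 3*f + f*(1 + f) (E(f) = -6 + (f*(1 + f) - 3*f) = -6 + (-3*f + f*(1 + f)) = -6 - 3*f + f*(1 + f))
s = 14 (s = (1*(1 + 2*1))*4 + (-6 + 4² - 2*4) = (1*(1 + 2))*4 + (-6 + 16 - 8) = (1*3)*4 + 2 = 3*4 + 2 = 12 + 2 = 14)
s² = 14² = 196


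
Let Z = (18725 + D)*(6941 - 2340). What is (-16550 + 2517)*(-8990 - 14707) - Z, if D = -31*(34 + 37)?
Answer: 256513077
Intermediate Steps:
D = -2201 (D = -31*71 = -2201)
Z = 76026924 (Z = (18725 - 2201)*(6941 - 2340) = 16524*4601 = 76026924)
(-16550 + 2517)*(-8990 - 14707) - Z = (-16550 + 2517)*(-8990 - 14707) - 1*76026924 = -14033*(-23697) - 76026924 = 332540001 - 76026924 = 256513077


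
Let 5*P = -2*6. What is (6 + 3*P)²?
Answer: 36/25 ≈ 1.4400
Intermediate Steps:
P = -12/5 (P = (-2*6)/5 = (⅕)*(-12) = -12/5 ≈ -2.4000)
(6 + 3*P)² = (6 + 3*(-12/5))² = (6 - 36/5)² = (-6/5)² = 36/25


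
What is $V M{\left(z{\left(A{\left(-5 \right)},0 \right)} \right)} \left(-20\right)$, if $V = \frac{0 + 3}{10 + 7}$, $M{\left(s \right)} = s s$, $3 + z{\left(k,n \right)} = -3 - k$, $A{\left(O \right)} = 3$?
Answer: $- \frac{4860}{17} \approx -285.88$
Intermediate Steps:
$z{\left(k,n \right)} = -6 - k$ ($z{\left(k,n \right)} = -3 - \left(3 + k\right) = -6 - k$)
$M{\left(s \right)} = s^{2}$
$V = \frac{3}{17} \approx 0.17647$
$V M{\left(z{\left(A{\left(-5 \right)},0 \right)} \right)} \left(-20\right) = \frac{3 \left(-6 - 3\right)^{2}}{17} \left(-20\right) = \frac{3 \left(-9\right)^{2}}{17} \left(-20\right) = \frac{3}{17} \cdot 81 \left(-20\right) = \frac{243}{17} \left(-20\right) = - \frac{4860}{17}$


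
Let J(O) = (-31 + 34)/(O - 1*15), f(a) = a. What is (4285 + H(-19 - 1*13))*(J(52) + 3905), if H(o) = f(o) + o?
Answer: 609883848/37 ≈ 1.6483e+7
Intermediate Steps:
J(O) = 3/(-15 + O) (J(O) = 3/(O - 15) = 3/(-15 + O))
H(o) = 2*o (H(o) = o + o = 2*o)
(4285 + H(-19 - 1*13))*(J(52) + 3905) = (4285 + 2*(-19 - 1*13))*(3/(-15 + 52) + 3905) = (4285 + 2*(-19 - 13))*(3/37 + 3905) = (4285 + 2*(-32))*(3*(1/37) + 3905) = (4285 - 64)*(3/37 + 3905) = 4221*(144488/37) = 609883848/37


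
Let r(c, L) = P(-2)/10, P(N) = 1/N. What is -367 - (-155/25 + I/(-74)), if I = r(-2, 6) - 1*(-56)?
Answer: -106573/296 ≈ -360.04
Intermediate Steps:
r(c, L) = -1/20 (r(c, L) = 1/(-2*10) = -½*⅒ = -1/20)
I = 1119/20 (I = -1/20 - 1*(-56) = -1/20 + 56 = 1119/20 ≈ 55.950)
-367 - (-155/25 + I/(-74)) = -367 - (-155/25 + (1119/20)/(-74)) = -367 - (-155*1/25 + (1119/20)*(-1/74)) = -367 - (-31/5 - 1119/1480) = -367 - 1*(-2059/296) = -367 + 2059/296 = -106573/296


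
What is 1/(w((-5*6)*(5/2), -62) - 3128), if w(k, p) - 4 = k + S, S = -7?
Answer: -1/3206 ≈ -0.00031192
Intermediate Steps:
w(k, p) = -3 + k (w(k, p) = 4 + (k - 7) = 4 + (-7 + k) = -3 + k)
1/(w((-5*6)*(5/2), -62) - 3128) = 1/((-3 + (-5*6)*(5/2)) - 3128) = 1/((-3 - 150/2) - 3128) = 1/((-3 - 30*5/2) - 3128) = 1/((-3 - 75) - 3128) = 1/(-78 - 3128) = 1/(-3206) = -1/3206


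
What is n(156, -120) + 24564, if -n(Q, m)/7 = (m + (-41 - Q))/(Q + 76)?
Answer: 5701067/232 ≈ 24574.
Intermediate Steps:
n(Q, m) = -7*(-41 + m - Q)/(76 + Q) (n(Q, m) = -7*(m + (-41 - Q))/(Q + 76) = -7*(-41 + m - Q)/(76 + Q))
n(156, -120) + 24564 = 7*(41 + 156 - 1*(-120))/(76 + 156) + 24564 = 7*(41 + 156 + 120)/232 + 24564 = 7*(1/232)*317 + 24564 = 2219/232 + 24564 = 5701067/232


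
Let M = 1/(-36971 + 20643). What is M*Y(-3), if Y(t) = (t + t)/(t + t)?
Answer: -1/16328 ≈ -6.1244e-5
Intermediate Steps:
M = -1/16328 (M = 1/(-16328) = -1/16328 ≈ -6.1244e-5)
Y(t) = 1 (Y(t) = (2*t)/((2*t)) = (2*t)*(1/(2*t)) = 1)
M*Y(-3) = -1/16328*1 = -1/16328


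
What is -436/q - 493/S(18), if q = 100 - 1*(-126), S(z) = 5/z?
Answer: -1003852/565 ≈ -1776.7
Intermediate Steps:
q = 226 (q = 100 + 126 = 226)
-436/q - 493/S(18) = -436/226 - 493/(5/18) = -436*1/226 - 493/(5*(1/18)) = -218/113 - 493/5/18 = -218/113 - 493*18/5 = -218/113 - 8874/5 = -1003852/565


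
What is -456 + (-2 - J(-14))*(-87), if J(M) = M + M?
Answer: -2718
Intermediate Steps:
J(M) = 2*M
-456 + (-2 - J(-14))*(-87) = -456 + (-2 - 2*(-14))*(-87) = -456 + (-2 - 1*(-28))*(-87) = -456 + (-2 + 28)*(-87) = -456 + 26*(-87) = -456 - 2262 = -2718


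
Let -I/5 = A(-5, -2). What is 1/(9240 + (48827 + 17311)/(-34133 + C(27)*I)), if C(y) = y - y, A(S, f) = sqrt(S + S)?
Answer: 34133/315322782 ≈ 0.00010825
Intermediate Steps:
A(S, f) = sqrt(2)*sqrt(S) (A(S, f) = sqrt(2*S) = sqrt(2)*sqrt(S))
C(y) = 0
I = -5*I*sqrt(10) (I = -5*sqrt(2)*sqrt(-5) = -5*sqrt(2)*I*sqrt(5) = -5*I*sqrt(10) ≈ -15.811*I)
1/(9240 + (48827 + 17311)/(-34133 + C(27)*I)) = 1/(9240 + (48827 + 17311)/(-34133 + 0*(-5*I*sqrt(10)))) = 1/(9240 + 66138/(-34133 + 0)) = 1/(9240 + 66138/(-34133)) = 1/(9240 + 66138*(-1/34133)) = 1/(9240 - 66138/34133) = 1/(315322782/34133) = 34133/315322782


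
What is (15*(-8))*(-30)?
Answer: 3600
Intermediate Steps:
(15*(-8))*(-30) = -120*(-30) = 3600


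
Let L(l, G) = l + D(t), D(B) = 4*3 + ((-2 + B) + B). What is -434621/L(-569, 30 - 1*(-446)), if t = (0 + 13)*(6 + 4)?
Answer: 434621/299 ≈ 1453.6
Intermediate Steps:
t = 130 (t = 13*10 = 130)
D(B) = 10 + 2*B (D(B) = 12 + (-2 + 2*B) = 10 + 2*B)
L(l, G) = 270 + l (L(l, G) = l + (10 + 2*130) = l + (10 + 260) = l + 270 = 270 + l)
-434621/L(-569, 30 - 1*(-446)) = -434621/(270 - 569) = -434621/(-299) = -434621*(-1/299) = 434621/299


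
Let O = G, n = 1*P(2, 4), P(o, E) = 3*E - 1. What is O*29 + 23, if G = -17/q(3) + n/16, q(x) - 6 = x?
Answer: -1705/144 ≈ -11.840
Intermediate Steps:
q(x) = 6 + x
P(o, E) = -1 + 3*E
n = 11 (n = 1*(-1 + 3*4) = 1*(-1 + 12) = 1*11 = 11)
G = -173/144 (G = -17/(6 + 3) + 11/16 = -17/9 + 11*(1/16) = -17*1/9 + 11/16 = -17/9 + 11/16 = -173/144 ≈ -1.2014)
O = -173/144 ≈ -1.2014
O*29 + 23 = -173/144*29 + 23 = -5017/144 + 23 = -1705/144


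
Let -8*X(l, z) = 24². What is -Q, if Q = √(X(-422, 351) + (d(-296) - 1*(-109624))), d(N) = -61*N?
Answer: -2*√31902 ≈ -357.22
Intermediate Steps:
X(l, z) = -72 (X(l, z) = -⅛*24² = -⅛*576 = -72)
Q = 2*√31902 (Q = √(-72 + (-61*(-296) - 1*(-109624))) = √(-72 + (18056 + 109624)) = √(-72 + 127680) = √127608 = 2*√31902 ≈ 357.22)
-Q = -2*√31902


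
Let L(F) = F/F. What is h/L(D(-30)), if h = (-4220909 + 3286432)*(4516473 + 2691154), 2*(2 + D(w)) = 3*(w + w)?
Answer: -6735361656079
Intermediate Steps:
D(w) = -2 + 3*w (D(w) = -2 + (3*(w + w))/2 = -2 + (3*(2*w))/2 = -2 + (6*w)/2 = -2 + 3*w)
L(F) = 1
h = -6735361656079 (h = -934477*7207627 = -6735361656079)
h/L(D(-30)) = -6735361656079/1 = -6735361656079*1 = -6735361656079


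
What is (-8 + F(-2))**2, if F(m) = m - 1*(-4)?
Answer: 36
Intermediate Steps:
F(m) = 4 + m (F(m) = m + 4 = 4 + m)
(-8 + F(-2))**2 = (-8 + (4 - 2))**2 = (-8 + 2)**2 = (-6)**2 = 36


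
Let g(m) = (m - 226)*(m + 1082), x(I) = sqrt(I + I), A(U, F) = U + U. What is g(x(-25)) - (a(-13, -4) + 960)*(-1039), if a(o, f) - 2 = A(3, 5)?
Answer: 761170 + 4280*I*sqrt(2) ≈ 7.6117e+5 + 6052.8*I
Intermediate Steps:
A(U, F) = 2*U
a(o, f) = 8 (a(o, f) = 2 + 2*3 = 2 + 6 = 8)
x(I) = sqrt(2)*sqrt(I) (x(I) = sqrt(2*I) = sqrt(2)*sqrt(I))
g(m) = (-226 + m)*(1082 + m)
g(x(-25)) - (a(-13, -4) + 960)*(-1039) = (-244532 + (sqrt(2)*sqrt(-25))**2 + 856*(sqrt(2)*sqrt(-25))) - (8 + 960)*(-1039) = (-244532 + (sqrt(2)*(5*I))**2 + 856*(sqrt(2)*(5*I))) - 968*(-1039) = (-244532 + (5*I*sqrt(2))**2 + 856*(5*I*sqrt(2))) - 1*(-1005752) = (-244532 - 50 + 4280*I*sqrt(2)) + 1005752 = (-244582 + 4280*I*sqrt(2)) + 1005752 = 761170 + 4280*I*sqrt(2)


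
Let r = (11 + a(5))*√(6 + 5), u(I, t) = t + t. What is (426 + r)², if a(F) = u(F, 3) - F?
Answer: 183060 + 10224*√11 ≈ 2.1697e+5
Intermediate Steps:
u(I, t) = 2*t
a(F) = 6 - F (a(F) = 2*3 - F = 6 - F)
r = 12*√11 (r = (11 + (6 - 1*5))*√(6 + 5) = (11 + (6 - 5))*√11 = (11 + 1)*√11 = 12*√11 ≈ 39.799)
(426 + r)² = (426 + 12*√11)²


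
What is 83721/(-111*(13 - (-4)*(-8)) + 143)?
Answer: 83721/2252 ≈ 37.176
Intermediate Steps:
83721/(-111*(13 - (-4)*(-8)) + 143) = 83721/(-111*(13 - 1*32) + 143) = 83721/(-111*(13 - 32) + 143) = 83721/(-111*(-19) + 143) = 83721/(2109 + 143) = 83721/2252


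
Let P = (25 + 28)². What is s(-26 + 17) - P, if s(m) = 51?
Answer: -2758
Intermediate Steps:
P = 2809 (P = 53² = 2809)
s(-26 + 17) - P = 51 - 1*2809 = 51 - 2809 = -2758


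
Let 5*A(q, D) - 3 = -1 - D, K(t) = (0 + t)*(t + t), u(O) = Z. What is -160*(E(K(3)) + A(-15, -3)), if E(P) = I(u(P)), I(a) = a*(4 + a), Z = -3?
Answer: 320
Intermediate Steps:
u(O) = -3
K(t) = 2*t² (K(t) = t*(2*t) = 2*t²)
E(P) = -3 (E(P) = -3*(4 - 3) = -3*1 = -3)
A(q, D) = ⅖ - D/5 (A(q, D) = ⅗ + (-1 - D)/5 = ⅗ + (-⅕ - D/5) = ⅖ - D/5)
-160*(E(K(3)) + A(-15, -3)) = -160*(-3 + (⅖ - ⅕*(-3))) = -160*(-3 + (⅖ + ⅗)) = -160*(-3 + 1) = -160*(-2) = 320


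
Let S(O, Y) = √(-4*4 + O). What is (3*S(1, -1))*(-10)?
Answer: -30*I*√15 ≈ -116.19*I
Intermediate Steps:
S(O, Y) = √(-16 + O)
(3*S(1, -1))*(-10) = (3*√(-16 + 1))*(-10) = (3*√(-15))*(-10) = (3*(I*√15))*(-10) = (3*I*√15)*(-10) = -30*I*√15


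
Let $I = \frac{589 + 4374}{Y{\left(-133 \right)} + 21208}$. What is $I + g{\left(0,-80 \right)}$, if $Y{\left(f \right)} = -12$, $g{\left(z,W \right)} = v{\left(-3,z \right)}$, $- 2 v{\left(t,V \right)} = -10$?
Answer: $\frac{15849}{3028} \approx 5.2341$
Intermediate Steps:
$v{\left(t,V \right)} = 5$ ($v{\left(t,V \right)} = \left(- \frac{1}{2}\right) \left(-10\right) = 5$)
$g{\left(z,W \right)} = 5$
$I = \frac{709}{3028}$ ($I = \frac{589 + 4374}{-12 + 21208} = \frac{4963}{21196} = 4963 \cdot \frac{1}{21196} = \frac{709}{3028} \approx 0.23415$)
$I + g{\left(0,-80 \right)} = \frac{709}{3028} + 5 = \frac{15849}{3028}$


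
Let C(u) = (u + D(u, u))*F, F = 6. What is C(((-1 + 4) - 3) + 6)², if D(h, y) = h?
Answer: 5184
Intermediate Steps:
C(u) = 12*u (C(u) = (u + u)*6 = (2*u)*6 = 12*u)
C(((-1 + 4) - 3) + 6)² = (12*(((-1 + 4) - 3) + 6))² = (12*((3 - 3) + 6))² = (12*(0 + 6))² = (12*6)² = 72² = 5184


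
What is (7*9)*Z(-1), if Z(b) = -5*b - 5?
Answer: 0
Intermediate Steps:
Z(b) = -5 - 5*b
(7*9)*Z(-1) = (7*9)*(-5 - 5*(-1)) = 63*(-5 + 5) = 63*0 = 0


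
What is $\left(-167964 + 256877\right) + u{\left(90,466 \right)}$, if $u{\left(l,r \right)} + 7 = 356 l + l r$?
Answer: $162886$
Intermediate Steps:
$u{\left(l,r \right)} = -7 + 356 l + l r$ ($u{\left(l,r \right)} = -7 + \left(356 l + l r\right) = -7 + 356 l + l r$)
$\left(-167964 + 256877\right) + u{\left(90,466 \right)} = \left(-167964 + 256877\right) + \left(-7 + 356 \cdot 90 + 90 \cdot 466\right) = 88913 + \left(-7 + 32040 + 41940\right) = 88913 + 73973 = 162886$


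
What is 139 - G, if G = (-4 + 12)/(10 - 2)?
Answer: 138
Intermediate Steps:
G = 1 (G = 8/8 = (1/8)*8 = 1)
139 - G = 139 - 1*1 = 139 - 1 = 138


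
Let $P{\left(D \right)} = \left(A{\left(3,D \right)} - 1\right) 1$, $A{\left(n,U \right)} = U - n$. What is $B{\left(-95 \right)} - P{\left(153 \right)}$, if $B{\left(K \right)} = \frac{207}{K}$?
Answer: $- \frac{14362}{95} \approx -151.18$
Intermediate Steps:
$P{\left(D \right)} = -4 + D$ ($P{\left(D \right)} = \left(\left(D - 3\right) - 1\right) 1 = \left(\left(-3 + D\right) - 1\right) 1 = \left(-4 + D\right) 1 = -4 + D$)
$B{\left(-95 \right)} - P{\left(153 \right)} = \frac{207}{-95} - \left(-4 + 153\right) = 207 \left(- \frac{1}{95}\right) - 149 = - \frac{207}{95} - 149 = - \frac{14362}{95}$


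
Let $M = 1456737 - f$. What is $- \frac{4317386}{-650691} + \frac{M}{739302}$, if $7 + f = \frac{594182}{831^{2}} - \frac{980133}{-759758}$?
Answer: $\frac{241328148888760104951301}{28043453864968723992924} \approx 8.6055$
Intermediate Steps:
$f = - \frac{2544338557097}{524659244238}$ ($f = -7 + \left(\frac{594182}{831^{2}} - \frac{980133}{-759758}\right) = -7 + \left(\frac{594182}{690561} - - \frac{980133}{759758}\right) = -7 + \left(594182 \cdot \frac{1}{690561} + \frac{980133}{759758}\right) = -7 + \left(\frac{594182}{690561} + \frac{980133}{759758}\right) = -7 + \frac{1128276152569}{524659244238} = - \frac{2544338557097}{524659244238} \approx -4.8495$)
$M = \frac{764293077812088503}{524659244238}$ ($M = 1456737 - - \frac{2544338557097}{524659244238} = 1456737 + \frac{2544338557097}{524659244238} = \frac{764293077812088503}{524659244238} \approx 1.4567 \cdot 10^{6}$)
$- \frac{4317386}{-650691} + \frac{M}{739302} = - \frac{4317386}{-650691} + \frac{764293077812088503}{524659244238 \cdot 739302} = \left(-4317386\right) \left(- \frac{1}{650691}\right) + \frac{764293077812088503}{524659244238} \cdot \frac{1}{739302} = \frac{4317386}{650691} + \frac{764293077812088503}{387881628583641876} = \frac{241328148888760104951301}{28043453864968723992924}$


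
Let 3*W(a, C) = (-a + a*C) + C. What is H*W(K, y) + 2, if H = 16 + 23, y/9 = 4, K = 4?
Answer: 2290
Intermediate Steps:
y = 36 (y = 9*4 = 36)
W(a, C) = -a/3 + C/3 + C*a/3 (W(a, C) = ((-a + a*C) + C)/3 = ((-a + C*a) + C)/3 = (C - a + C*a)/3 = -a/3 + C/3 + C*a/3)
H = 39
H*W(K, y) + 2 = 39*(-⅓*4 + (⅓)*36 + (⅓)*36*4) + 2 = 39*(-4/3 + 12 + 48) + 2 = 39*(176/3) + 2 = 2288 + 2 = 2290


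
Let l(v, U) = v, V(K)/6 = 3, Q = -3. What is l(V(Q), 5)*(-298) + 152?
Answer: -5212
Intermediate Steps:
V(K) = 18 (V(K) = 6*3 = 18)
l(V(Q), 5)*(-298) + 152 = 18*(-298) + 152 = -5364 + 152 = -5212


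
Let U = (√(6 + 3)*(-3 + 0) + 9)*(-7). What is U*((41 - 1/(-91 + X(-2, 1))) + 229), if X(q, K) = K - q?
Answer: 0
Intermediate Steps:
U = 0 (U = (√9*(-3) + 9)*(-7) = (3*(-3) + 9)*(-7) = (-9 + 9)*(-7) = 0*(-7) = 0)
U*((41 - 1/(-91 + X(-2, 1))) + 229) = 0*((41 - 1/(-91 + (1 - 1*(-2)))) + 229) = 0*((41 - 1/(-91 + (1 + 2))) + 229) = 0*((41 - 1/(-91 + 3)) + 229) = 0*((41 - 1/(-88)) + 229) = 0*((41 - 1*(-1/88)) + 229) = 0*((41 + 1/88) + 229) = 0*(3609/88 + 229) = 0*(23761/88) = 0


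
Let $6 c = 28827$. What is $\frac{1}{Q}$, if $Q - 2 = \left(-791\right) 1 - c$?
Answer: $- \frac{2}{11187} \approx -0.00017878$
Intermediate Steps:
$c = \frac{9609}{2}$ ($c = \frac{1}{6} \cdot 28827 = \frac{9609}{2} \approx 4804.5$)
$Q = - \frac{11187}{2}$ ($Q = 2 - \frac{11191}{2} = - \frac{11187}{2} \approx -5593.5$)
$\frac{1}{Q} = \frac{1}{- \frac{11187}{2}} = - \frac{2}{11187}$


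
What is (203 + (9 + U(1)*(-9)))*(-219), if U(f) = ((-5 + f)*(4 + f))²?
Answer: 741972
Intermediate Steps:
U(f) = (-5 + f)²*(4 + f)²
(203 + (9 + U(1)*(-9)))*(-219) = (203 + (9 + ((-5 + 1)²*(4 + 1)²)*(-9)))*(-219) = (203 + (9 + ((-4)²*5²)*(-9)))*(-219) = (203 + (9 + (16*25)*(-9)))*(-219) = (203 + (9 + 400*(-9)))*(-219) = (203 + (9 - 3600))*(-219) = (203 - 3591)*(-219) = -3388*(-219) = 741972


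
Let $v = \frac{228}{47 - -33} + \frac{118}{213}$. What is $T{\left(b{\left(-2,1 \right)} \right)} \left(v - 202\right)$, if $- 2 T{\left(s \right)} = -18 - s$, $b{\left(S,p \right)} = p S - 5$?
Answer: $- \frac{9306209}{8520} \approx -1092.3$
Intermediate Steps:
$b{\left(S,p \right)} = -5 + S p$ ($b{\left(S,p \right)} = S p - 5 = -5 + S p$)
$T{\left(s \right)} = 9 + \frac{s}{2}$ ($T{\left(s \right)} = - \frac{-18 - s}{2} = 9 + \frac{s}{2}$)
$v = \frac{14501}{4260}$ ($v = \frac{228}{47 + 33} + 118 \cdot \frac{1}{213} = \frac{228}{80} + \frac{118}{213} = 228 \cdot \frac{1}{80} + \frac{118}{213} = \frac{57}{20} + \frac{118}{213} = \frac{14501}{4260} \approx 3.404$)
$T{\left(b{\left(-2,1 \right)} \right)} \left(v - 202\right) = \left(9 + \frac{-5 - 2}{2}\right) \left(\frac{14501}{4260} - 202\right) = \left(9 + \frac{-5 - 2}{2}\right) \left(- \frac{846019}{4260}\right) = \left(9 + \frac{1}{2} \left(-7\right)\right) \left(- \frac{846019}{4260}\right) = \left(9 - \frac{7}{2}\right) \left(- \frac{846019}{4260}\right) = \frac{11}{2} \left(- \frac{846019}{4260}\right) = - \frac{9306209}{8520}$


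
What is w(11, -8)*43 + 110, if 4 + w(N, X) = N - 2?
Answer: 325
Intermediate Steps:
w(N, X) = -6 + N (w(N, X) = -4 + (N - 2) = -4 + (-2 + N) = -6 + N)
w(11, -8)*43 + 110 = (-6 + 11)*43 + 110 = 5*43 + 110 = 215 + 110 = 325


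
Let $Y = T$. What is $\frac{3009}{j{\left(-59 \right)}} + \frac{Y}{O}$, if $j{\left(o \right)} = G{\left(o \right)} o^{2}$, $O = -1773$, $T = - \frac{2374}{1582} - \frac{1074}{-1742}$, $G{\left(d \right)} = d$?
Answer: $- \frac{60177608593}{4252138456293} \approx -0.014152$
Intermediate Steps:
$T = - \frac{609110}{688961}$ ($T = \left(-2374\right) \frac{1}{1582} - - \frac{537}{871} = - \frac{1187}{791} + \frac{537}{871} = - \frac{609110}{688961} \approx -0.8841$)
$Y = - \frac{609110}{688961} \approx -0.8841$
$j{\left(o \right)} = o^{3}$ ($j{\left(o \right)} = o o^{2} = o^{3}$)
$\frac{3009}{j{\left(-59 \right)}} + \frac{Y}{O} = \frac{3009}{\left(-59\right)^{3}} - \frac{609110}{688961 \left(-1773\right)} = \frac{3009}{-205379} - - \frac{609110}{1221527853} = 3009 \left(- \frac{1}{205379}\right) + \frac{609110}{1221527853} = - \frac{51}{3481} + \frac{609110}{1221527853} = - \frac{60177608593}{4252138456293}$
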